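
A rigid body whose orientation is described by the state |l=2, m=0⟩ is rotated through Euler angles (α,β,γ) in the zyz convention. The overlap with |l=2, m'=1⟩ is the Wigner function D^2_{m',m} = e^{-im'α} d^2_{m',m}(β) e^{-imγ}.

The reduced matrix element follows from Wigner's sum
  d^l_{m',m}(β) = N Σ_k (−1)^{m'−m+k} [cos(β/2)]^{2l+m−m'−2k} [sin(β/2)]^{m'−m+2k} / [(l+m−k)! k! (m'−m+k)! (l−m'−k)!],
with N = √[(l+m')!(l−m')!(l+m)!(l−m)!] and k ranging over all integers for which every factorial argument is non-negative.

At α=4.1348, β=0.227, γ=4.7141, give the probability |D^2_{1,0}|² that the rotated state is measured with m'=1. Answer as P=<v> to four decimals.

D^2_{1,0}(4.1348,0.227,4.7141) = e^{-i·1·4.1348}·d^2_{1,0}(0.227)·e^{-i·0·4.7141}. Compute d first:
c=cos(0.227/2)=0.993566, s=sin(0.227/2)=0.113256; N=√[6·1·2·2]=4.898979
The bounds max(0,m−m')=0 and min(l+m,l−m')=1 give 2 terms
  k=0: (−1)^1·4.8990/(2)·0.9936^3·0.1133^1 = -0.272100
  k=1: (−1)^2·4.8990/(2)·0.9936^1·0.1133^3 = +0.003536
d^2_{1,0}(0.227) = -0.272100 +0.003536 = -0.268564
|D^2_{1,0}|² = |d^2_{1,0}(β)|² = (-0.268564)² = 0.072127 (the z-rotation phases have unit modulus)

P=0.0721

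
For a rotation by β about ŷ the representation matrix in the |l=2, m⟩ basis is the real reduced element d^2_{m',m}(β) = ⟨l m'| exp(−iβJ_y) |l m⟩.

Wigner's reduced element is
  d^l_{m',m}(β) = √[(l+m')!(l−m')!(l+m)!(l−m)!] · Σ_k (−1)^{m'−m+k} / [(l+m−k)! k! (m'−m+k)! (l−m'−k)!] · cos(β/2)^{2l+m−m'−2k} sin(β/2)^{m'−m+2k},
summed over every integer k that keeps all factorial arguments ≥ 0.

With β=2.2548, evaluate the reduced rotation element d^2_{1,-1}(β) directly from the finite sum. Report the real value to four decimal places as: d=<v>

d^2_{1,-1}(β=2.2548) via Wigner's sum:
With c≡cos(β/2)=0.429010 and s≡sin(β/2)=0.903300, N=[6·1·1·6]^{1/2}=6.000000
The bounds max(0,m−m')=0 and min(l+m,l−m')=1 give 2 terms
  k=0: (−1)^2·6.0000/(2)·0.4290^2·0.9033^2 = +0.450526
  k=1: (−1)^3·6.0000/(6)·0.4290^0·0.9033^4 = -0.665775
d^2_{1,-1}(2.2548) = +0.450526 -0.665775 = -0.215250

d=-0.2152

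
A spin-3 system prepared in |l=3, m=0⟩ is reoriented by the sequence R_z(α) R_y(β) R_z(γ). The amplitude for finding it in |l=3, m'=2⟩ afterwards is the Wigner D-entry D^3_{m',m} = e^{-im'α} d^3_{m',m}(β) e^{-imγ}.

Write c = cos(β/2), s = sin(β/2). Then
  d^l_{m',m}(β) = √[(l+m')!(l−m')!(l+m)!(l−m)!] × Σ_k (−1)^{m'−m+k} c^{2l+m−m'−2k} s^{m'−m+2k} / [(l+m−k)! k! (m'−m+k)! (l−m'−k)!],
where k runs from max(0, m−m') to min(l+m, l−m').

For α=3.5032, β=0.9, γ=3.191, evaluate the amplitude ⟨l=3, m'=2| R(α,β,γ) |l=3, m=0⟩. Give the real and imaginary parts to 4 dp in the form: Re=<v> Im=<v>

Re=0.3915 Im=-0.3456

Split into d^3_{2,0}(β=0.9) × two z-phases.
c=cos(0.9/2)=0.900447, s=sin(0.9/2)=0.434966; N=√[120·1·6·6]=65.726707
Admissible k: 0..1 (factorial args all ≥0)
  k=0: (−1)^2·65.7267/(12)·0.9004^4·0.4350^2 = +0.681245
  k=1: (−1)^3·65.7267/(12)·0.9004^2·0.4350^4 = -0.158963
d^3_{2,0}(0.9) = +0.681245 -0.158963 = +0.522282
D = (+0.749682-0.661798i)·(+0.522282)·(+1.000000+0.000000i) = +0.391545-0.345645i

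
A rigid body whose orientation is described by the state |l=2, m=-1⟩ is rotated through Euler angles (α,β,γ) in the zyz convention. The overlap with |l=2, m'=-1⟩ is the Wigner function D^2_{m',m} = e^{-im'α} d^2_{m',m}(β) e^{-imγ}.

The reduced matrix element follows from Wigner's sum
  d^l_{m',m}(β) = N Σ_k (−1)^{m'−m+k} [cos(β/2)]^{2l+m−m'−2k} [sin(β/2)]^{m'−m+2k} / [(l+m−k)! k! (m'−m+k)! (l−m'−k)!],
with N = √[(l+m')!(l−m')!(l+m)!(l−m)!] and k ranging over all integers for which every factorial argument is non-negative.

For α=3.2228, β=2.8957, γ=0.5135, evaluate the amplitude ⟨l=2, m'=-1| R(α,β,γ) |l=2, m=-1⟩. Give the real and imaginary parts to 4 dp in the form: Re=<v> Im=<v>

First d^2_{-1,-1}(β=2.8957), then the phase factors e^{-i(-1)α} and e^{-i(-1)γ}:
c=cos(2.8957/2)=0.122637, s=sin(2.8957/2)=0.992452; N=√[1·6·1·6]=6.000000
k: max(0,(-1)−(-1))=0 … min(2+(-1),2−(-1))=1
  k=0: (−1)^0·6.0000/(6)·0.1226^4·0.9925^0 = +0.000226
  k=1: (−1)^1·6.0000/(2)·0.1226^2·0.9925^2 = -0.044441
d^2_{-1,-1}(2.8957) = +0.000226 -0.044441 = -0.044215
D = (-0.996704-0.081118i)·(-0.044215)·(+0.871031+0.491229i) = +0.036623+0.024772i

Re=0.0366 Im=0.0248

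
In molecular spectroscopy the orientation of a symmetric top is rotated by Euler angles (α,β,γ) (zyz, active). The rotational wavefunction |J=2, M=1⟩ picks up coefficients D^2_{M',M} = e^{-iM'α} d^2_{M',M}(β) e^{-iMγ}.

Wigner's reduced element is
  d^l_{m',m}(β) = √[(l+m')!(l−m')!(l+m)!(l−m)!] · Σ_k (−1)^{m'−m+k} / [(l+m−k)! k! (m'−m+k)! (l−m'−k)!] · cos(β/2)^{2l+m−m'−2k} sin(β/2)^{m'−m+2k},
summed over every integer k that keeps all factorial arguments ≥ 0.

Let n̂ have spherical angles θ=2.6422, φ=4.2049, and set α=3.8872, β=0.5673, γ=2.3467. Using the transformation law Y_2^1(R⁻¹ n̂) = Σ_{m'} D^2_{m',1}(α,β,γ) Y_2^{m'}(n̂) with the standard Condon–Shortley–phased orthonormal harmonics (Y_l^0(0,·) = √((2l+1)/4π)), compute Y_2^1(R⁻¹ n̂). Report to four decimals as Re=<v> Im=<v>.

Re=-0.1886 Im=-0.2741

Need the full column D^2_{m',1} for m'=−2..2 at α=3.8872, β=0.5673, γ=2.3467.
cos(β/2)=0.960040, sin(β/2)=0.279862
d^2_{-2,1}: single k=3 term ⇒ +0.042087;  D = +0.027603-0.031771i
d^2_{-1,1}: k∈[2..3] ⇒ +0.216564 -0.006134 = +0.210430;  D = +0.006374+0.210333i
d^2_{0,1}: k∈[1..2] ⇒ +0.606579 -0.051546 = +0.555033;  D = -0.388724-0.396176i
d^2_{1,1}: k∈[0..1] ⇒ +0.849489 -0.216564 = +0.632925;  D = +0.632156+0.031181i
d^2_{2,1}: single k=0 term ⇒ -0.495270;  D = +0.379974-0.317666i
Y_2^{m'}(θ=2.6422,φ=4.2049) and Σ D·Y over m':
  (+0.0276-0.0318i)·(-0.0467-0.0753i)  (+0.0064+0.2103i)·(+0.1578-0.2839i)  (-0.3887-0.3962i)·(+0.4138+0.0000i)  (+0.6322+0.0312i)·(-0.1578-0.2839i)  (+0.3800-0.3177i)·(-0.0467+0.0753i)
Y_2^1(R⁻¹ n̂) = -0.188606-0.274054i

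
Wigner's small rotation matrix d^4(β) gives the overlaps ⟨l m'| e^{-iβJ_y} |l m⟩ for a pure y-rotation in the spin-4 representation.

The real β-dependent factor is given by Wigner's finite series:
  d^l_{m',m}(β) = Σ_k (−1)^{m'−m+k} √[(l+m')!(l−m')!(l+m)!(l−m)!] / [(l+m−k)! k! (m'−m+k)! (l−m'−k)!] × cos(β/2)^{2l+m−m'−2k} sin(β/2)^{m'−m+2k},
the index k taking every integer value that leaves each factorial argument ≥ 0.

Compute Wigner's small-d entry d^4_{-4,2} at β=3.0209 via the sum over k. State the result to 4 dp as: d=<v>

d^4_{-4,2}(β=3.0209) via Wigner's sum:
Half-angle: c=0.060310, s=0.998180. N=√(1·40320·720·2)=7619.763776
Admissible k: 6..6 (factorial args all ≥0)
  k=6: (−1)^0·7619.7638/(1440)·0.0603^2·0.9982^6 = +0.019037
d^4_{-4,2}(3.0209) = +0.019037

d=0.0190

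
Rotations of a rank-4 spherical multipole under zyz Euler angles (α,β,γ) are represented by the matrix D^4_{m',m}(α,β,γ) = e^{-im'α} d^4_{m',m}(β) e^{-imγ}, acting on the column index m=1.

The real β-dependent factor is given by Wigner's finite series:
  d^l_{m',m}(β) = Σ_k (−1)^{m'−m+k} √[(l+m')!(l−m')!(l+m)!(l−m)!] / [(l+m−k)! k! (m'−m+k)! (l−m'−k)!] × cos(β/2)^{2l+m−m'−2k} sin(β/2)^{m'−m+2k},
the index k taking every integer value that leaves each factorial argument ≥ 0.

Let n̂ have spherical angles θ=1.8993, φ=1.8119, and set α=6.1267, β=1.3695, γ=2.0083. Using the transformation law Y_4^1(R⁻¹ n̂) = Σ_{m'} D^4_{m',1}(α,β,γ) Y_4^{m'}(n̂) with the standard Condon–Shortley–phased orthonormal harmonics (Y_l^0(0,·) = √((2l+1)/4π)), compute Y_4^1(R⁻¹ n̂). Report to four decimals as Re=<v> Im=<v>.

Re=-0.2403 Im=0.2061

Need the full column D^4_{m',1} for m'=−4..4 at α=6.1267, β=1.3695, γ=2.0083.
cos(β/2)=0.774577, sin(β/2)=0.632479
d^4_{-4,1}: single k=5 term ⇒ +0.351982;  D = -0.307644-0.171015i
d^4_{-3,1}: k∈[4..5] ⇒ +0.762015 -0.304844 = +0.457170;  D = -0.360083-0.281683i
d^4_{-2,1}: k∈[3..5] ⇒ +0.997649 -0.997774 +0.133053 = +0.132928;  D = -0.090655-0.097219i
d^4_{-1,1}: k∈[2..5] ⇒ +0.863935 -1.728087 +0.576101 -0.025608 = -0.313658;  D = +0.175546+0.259933i
d^4_{0,1}: k∈[1..4] ⇒ +0.473167 -1.892905 +1.262096 -0.140250 = -0.297893;  D = +0.126211+0.269835i
d^4_{1,1}: k∈[0..3] ⇒ +0.129574 -1.295902 +1.728087 -0.384068 = +0.177691;  D = -0.049280-0.170721i
d^4_{2,1}: k∈[0..2] ⇒ -0.448885 +1.496473 -0.665183 = +0.382405;  D = -0.047499-0.379443i
d^4_{3,1}: k∈[0..1] ⇒ +0.685727 -0.762015 = -0.076288;  D = -0.002437+0.076249i
d^4_{4,1}: single k=0 term ⇒ -0.527906;  D = -0.098890+0.518561i
Y_4^{m'}(θ=1.8993,φ=1.8119) and Σ D·Y over m':
  (-0.3076-0.1710i)·(+0.2024-0.2919i)  (-0.3601-0.2817i)·(-0.2267-0.2567i)  (-0.0907-0.0972i)·(+0.0721-0.0377i)  (+0.1755+0.2599i)·(-0.0784-0.3187i)  (+0.1262+0.2698i)·(+0.0271+0.0000i)  (-0.0493-0.1707i)·(+0.0784-0.3187i)  (-0.0475-0.3794i)·(+0.0721+0.0377i)  (-0.0024+0.0762i)·(+0.2267-0.2567i)  (-0.0989+0.5186i)·(+0.2024+0.2919i)
Y_4^1(R⁻¹ n̂) = -0.240311+0.206095i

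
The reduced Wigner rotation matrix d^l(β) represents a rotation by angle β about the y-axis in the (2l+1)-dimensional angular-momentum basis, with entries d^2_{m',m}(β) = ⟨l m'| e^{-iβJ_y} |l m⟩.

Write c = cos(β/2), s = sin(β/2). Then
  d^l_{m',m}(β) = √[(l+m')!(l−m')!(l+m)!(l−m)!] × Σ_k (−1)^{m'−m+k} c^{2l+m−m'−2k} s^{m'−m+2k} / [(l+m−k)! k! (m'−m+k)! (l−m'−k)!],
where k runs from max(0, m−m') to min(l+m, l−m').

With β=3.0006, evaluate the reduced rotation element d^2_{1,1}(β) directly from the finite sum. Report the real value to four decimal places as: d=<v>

d^2_{1,1}(β=3.0006) via Wigner's sum:
With c≡cos(β/2)=0.070438 and s≡sin(β/2)=0.997516, N=[6·1·6·1]^{1/2}=6.000000
k: max(0,(1)−(1))=0 … min(2+(1),2−(1))=1
  k=0: (−1)^0·6.0000/(6)·0.0704^4·0.9975^0 = +0.000025
  k=1: (−1)^1·6.0000/(2)·0.0704^2·0.9975^2 = -0.014811
d^2_{1,1}(3.0006) = +0.000025 -0.014811 = -0.014786

d=-0.0148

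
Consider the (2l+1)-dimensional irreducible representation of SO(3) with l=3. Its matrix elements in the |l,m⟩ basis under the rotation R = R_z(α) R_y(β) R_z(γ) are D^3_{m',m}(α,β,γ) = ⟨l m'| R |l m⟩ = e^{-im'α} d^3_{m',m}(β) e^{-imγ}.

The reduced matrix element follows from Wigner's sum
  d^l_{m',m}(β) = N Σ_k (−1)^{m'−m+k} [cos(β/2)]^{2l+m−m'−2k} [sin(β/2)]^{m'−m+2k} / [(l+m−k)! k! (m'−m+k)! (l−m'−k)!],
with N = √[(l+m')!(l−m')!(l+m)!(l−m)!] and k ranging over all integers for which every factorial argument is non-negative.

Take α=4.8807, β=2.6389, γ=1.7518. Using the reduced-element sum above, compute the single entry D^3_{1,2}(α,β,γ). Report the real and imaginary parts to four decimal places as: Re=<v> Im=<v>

Re=0.0432 Im=0.0738

Split into d^3_{1,2}(β=2.6389) × two z-phases.
Half-angle: c=0.248708, s=0.968578. N=√(24·2·120·1)=75.894664
The bounds max(0,m−m')=1 and min(l+m,l−m')=2 give 2 terms
  k=1: (−1)^0·75.8947/(24)·0.2487^5·0.9686^1 = +0.002915
  k=2: (−1)^1·75.8947/(12)·0.2487^3·0.9686^3 = -0.088411
d^3_{1,2}(2.6389) = +0.002915 -0.088411 = -0.085496
Attach z-rotation phases: D = e^{-i(1)(4.8807)}·(-0.085496)·e^{-i(2)(1.7518)} = +0.043245+0.073753i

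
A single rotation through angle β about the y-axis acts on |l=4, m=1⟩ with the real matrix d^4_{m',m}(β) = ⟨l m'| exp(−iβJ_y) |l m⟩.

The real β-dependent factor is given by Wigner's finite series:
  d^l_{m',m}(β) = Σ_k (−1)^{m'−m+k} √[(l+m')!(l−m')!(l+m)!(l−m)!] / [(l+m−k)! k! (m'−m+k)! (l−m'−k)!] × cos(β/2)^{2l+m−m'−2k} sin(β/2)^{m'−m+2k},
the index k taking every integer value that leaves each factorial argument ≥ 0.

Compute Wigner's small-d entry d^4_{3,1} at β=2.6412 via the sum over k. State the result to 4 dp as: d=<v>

d=-0.0421

d^4_{3,1}(β=2.6412) via Wigner's sum:
With c≡cos(β/2)=0.247594 and s≡sin(β/2)=0.968864, N=[5040·1·120·6]^{1/2}=1904.940944
Admissible k: 0..1 (factorial args all ≥0)
  k=0: (−1)^2·1904.9409/(240)·0.2476^6·0.9689^2 = +0.001716
  k=1: (−1)^3·1904.9409/(144)·0.2476^4·0.9689^4 = -0.043806
d^4_{3,1}(2.6412) = +0.001716 -0.043806 = -0.042089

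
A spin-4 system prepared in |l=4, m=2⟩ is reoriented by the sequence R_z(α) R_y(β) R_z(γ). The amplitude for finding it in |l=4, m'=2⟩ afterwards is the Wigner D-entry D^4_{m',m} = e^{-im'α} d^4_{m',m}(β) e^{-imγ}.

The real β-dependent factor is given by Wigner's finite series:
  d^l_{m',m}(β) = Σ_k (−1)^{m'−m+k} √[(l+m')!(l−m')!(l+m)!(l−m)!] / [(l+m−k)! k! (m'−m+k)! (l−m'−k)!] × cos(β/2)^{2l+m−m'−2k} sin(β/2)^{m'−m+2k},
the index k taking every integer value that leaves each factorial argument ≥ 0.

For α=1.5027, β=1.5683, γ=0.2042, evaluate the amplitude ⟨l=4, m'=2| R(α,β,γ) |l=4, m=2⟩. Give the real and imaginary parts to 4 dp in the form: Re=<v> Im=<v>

D^4_{2,2}(1.5027,1.5683,0.2042) = e^{-i·2·1.5027}·d^4_{2,2}(1.5683)·e^{-i·2·0.2042}. Compute d first:
With c≡cos(β/2)=0.707989 and s≡sin(β/2)=0.706224, N=[720·2·720·2]^{1/2}=1440.000000
Admissible k: 0..2 (factorial args all ≥0)
  k=0: (−1)^0·1440.0000/(1440)·0.7080^8·0.7062^0 = +0.063126
  k=1: (−1)^1·1440.0000/(120)·0.7080^6·0.7062^2 = -0.753744
  k=2: (−1)^2·1440.0000/(96)·0.7080^4·0.7062^4 = +0.937488
d^4_{2,2}(1.5683) = +0.063126 -0.753744 +0.937488 = +0.246870
D = (-0.990740-0.135772i)·(+0.246870)·(+0.917757-0.397141i) = -0.237780+0.066373i

Re=-0.2378 Im=0.0664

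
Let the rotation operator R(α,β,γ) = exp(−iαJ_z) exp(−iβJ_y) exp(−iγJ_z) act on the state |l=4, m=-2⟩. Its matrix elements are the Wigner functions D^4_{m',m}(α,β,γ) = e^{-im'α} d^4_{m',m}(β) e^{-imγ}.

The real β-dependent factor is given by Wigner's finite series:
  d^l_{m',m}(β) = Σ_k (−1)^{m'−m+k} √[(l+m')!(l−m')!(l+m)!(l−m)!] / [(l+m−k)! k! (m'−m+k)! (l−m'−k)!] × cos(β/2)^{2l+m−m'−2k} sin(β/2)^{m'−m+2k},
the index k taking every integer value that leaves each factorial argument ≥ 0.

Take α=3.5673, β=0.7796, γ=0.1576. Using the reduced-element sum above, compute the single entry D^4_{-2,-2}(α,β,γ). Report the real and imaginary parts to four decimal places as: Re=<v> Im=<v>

Re=-0.1260 Im=-0.2947

Split into d^4_{-2,-2}(β=0.7796) × two z-phases.
c=cos(0.7796/2)=0.924985, s=sin(0.7796/2)=0.380003; N=√[2·720·2·720]=1440.000000
k: max(0,(-2)−(-2))=0 … min(4+(-2),4−(-2))=2
  k=0: (−1)^0·1440.0000/(1440)·0.9250^8·0.3800^0 = +0.535893
  k=1: (−1)^1·1440.0000/(120)·0.9250^6·0.3800^2 = -1.085337
  k=2: (−1)^2·1440.0000/(96)·0.9250^4·0.3800^4 = +0.228971
d^4_{-2,-2}(0.7796) = +0.535893 -1.085337 +0.228971 = -0.320474
Attach z-rotation phases: D = e^{-i(-2)(3.5673)}·(-0.320474)·e^{-i(-2)(0.1576)} = -0.126031-0.294651i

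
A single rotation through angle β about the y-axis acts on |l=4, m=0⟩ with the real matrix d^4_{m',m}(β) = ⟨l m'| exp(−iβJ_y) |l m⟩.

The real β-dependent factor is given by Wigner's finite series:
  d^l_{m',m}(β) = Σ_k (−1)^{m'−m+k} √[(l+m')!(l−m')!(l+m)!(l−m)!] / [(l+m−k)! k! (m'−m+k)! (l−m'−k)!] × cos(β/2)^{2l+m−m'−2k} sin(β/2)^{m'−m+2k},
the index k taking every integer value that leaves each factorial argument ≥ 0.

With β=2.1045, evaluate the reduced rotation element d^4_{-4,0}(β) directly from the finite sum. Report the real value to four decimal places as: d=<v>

d^4_{-4,0}(β=2.1045) via Wigner's sum:
With c≡cos(β/2)=0.495618 and s≡sin(β/2)=0.868541, N=[1·40320·24·24]^{1/2}=4819.161753
Admissible k: 4..4 (factorial args all ≥0)
  k=4: (−1)^0·4819.1618/(576)·0.4956^4·0.8685^4 = +0.287275
d^4_{-4,0}(2.1045) = +0.287275

d=0.2873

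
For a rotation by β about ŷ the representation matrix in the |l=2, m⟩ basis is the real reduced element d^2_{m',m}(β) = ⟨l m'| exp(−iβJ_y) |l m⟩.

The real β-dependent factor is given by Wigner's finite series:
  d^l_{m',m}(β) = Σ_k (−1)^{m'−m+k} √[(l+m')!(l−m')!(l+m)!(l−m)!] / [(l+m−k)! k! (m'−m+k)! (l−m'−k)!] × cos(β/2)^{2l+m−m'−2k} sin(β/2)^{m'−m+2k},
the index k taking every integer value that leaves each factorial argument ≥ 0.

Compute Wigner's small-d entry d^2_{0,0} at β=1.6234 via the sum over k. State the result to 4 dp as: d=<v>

d=-0.4959

d^2_{0,0}(β=1.6234) via Wigner's sum:
Half-angle: c=0.688266, s=0.725458. N=√(2·2·2·2)=4.000000
k: max(0,(0)−(0))=0 … min(2+(0),2−(0))=2
  k=0: (−1)^0·4.0000/(4)·0.6883^4·0.7255^0 = +0.224401
  k=1: (−1)^1·4.0000/(1)·0.6883^2·0.7255^2 = -0.997235
  k=2: (−1)^2·4.0000/(4)·0.6883^0·0.7255^4 = +0.276981
d^2_{0,0}(1.6234) = +0.224401 -0.997235 +0.276981 = -0.495853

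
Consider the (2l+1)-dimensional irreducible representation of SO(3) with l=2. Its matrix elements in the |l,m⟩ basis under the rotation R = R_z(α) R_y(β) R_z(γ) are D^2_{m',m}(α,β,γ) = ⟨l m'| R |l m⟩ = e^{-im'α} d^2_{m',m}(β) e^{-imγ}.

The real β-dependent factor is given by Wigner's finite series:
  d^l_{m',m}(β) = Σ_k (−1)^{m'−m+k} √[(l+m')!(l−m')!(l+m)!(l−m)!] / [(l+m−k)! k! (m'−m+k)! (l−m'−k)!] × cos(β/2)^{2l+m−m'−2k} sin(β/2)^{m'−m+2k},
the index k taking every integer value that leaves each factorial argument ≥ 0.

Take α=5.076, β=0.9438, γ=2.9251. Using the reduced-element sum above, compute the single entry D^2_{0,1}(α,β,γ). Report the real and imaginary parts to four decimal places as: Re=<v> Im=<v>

Split into d^2_{0,1}(β=0.9438) × two z-phases.
Half-angle: c=0.890706, s=0.454579. N=√(2·2·6·1)=4.898979
The bounds max(0,m−m')=1 and min(l+m,l−m')=2 give 2 terms
  k=1: (−1)^0·4.8990/(2)·0.8907^3·0.4546^1 = +0.786844
  k=2: (−1)^1·4.8990/(2)·0.8907^1·0.4546^3 = -0.204946
d^2_{0,1}(0.9438) = +0.786844 -0.204946 = +0.581898
D = (+1.000000+0.000000i)·(+0.581898)·(-0.976657-0.214805i) = -0.568315-0.124995i

Re=-0.5683 Im=-0.1250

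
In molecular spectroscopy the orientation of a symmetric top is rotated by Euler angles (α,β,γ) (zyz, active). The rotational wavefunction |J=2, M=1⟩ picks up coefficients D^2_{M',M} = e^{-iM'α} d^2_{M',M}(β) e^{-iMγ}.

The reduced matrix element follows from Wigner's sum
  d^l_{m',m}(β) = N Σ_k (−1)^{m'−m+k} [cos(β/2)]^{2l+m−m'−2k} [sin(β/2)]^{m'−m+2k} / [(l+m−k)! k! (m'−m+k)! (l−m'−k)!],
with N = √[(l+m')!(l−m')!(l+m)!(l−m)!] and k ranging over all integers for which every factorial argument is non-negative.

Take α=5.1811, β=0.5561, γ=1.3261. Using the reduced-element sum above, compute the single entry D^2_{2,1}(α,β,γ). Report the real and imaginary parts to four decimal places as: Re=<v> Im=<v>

D^2_{2,1}(5.1811,0.5561,1.3261) = e^{-i·2·5.1811}·d^2_{2,1}(0.5561)·e^{-i·1·1.3261}. Compute d first:
c=cos(0.5561/2)=0.961593, s=sin(0.5561/2)=0.274481; N=√[24·1·6·1]=12.000000
k∈{0} keeps every argument non-negative
  k=0: (−1)^1·12.0000/(6)·0.9616^3·0.2745^1 = -0.488108
d^2_{2,1}(0.5561) = -0.488108
Attach z-rotation phases: D = e^{-i(2)(5.1811)}·(-0.488108)·e^{-i(1)(1.3261)} = -0.311724-0.375603i

Re=-0.3117 Im=-0.3756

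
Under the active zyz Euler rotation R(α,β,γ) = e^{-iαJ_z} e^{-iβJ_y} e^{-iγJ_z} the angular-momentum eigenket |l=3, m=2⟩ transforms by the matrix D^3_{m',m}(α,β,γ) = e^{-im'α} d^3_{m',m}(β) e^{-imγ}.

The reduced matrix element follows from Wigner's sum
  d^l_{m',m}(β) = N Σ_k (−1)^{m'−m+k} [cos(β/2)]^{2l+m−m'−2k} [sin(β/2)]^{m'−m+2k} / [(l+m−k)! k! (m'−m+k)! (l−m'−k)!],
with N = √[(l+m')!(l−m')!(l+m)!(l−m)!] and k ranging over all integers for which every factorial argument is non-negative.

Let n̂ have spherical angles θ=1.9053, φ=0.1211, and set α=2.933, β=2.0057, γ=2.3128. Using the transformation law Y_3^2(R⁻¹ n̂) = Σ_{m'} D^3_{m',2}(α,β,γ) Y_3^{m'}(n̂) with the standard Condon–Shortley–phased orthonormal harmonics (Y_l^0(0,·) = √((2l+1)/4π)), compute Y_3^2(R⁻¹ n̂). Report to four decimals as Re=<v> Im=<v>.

Re=-0.2607 Im=-0.2717

Need the full column D^3_{m',2} for m'=−3..3 at α=2.933, β=2.0057, γ=2.3128.
cos(β/2)=0.537902, sin(β/2)=0.843007
d^3_{-3,2}: single k=5 term ⇒ +0.560965;  D = -0.287926-0.481436i
d^3_{-2,2}: k∈[4..5] ⇒ +0.730637 -0.358912 = +0.371725;  D = +0.120594+0.351620i
d^3_{-1,2}: k∈[3..4] ⇒ +0.589703 -0.724203 = -0.134499;  D = +0.016342+0.133503i
d^3_{0,2}: k∈[2..3] ⇒ +0.325864 -0.800373 = -0.474509;  D = +0.041131-0.472723i
d^3_{1,2}: k∈[1..2] ⇒ +0.120046 -0.589703 = -0.469657;  D = -0.136720+0.449317i
d^3_{2,2}: k∈[0..1] ⇒ +0.024222 -0.297471 = -0.273249;  D = +0.131954-0.239276i
d^3_{3,2}: single k=0 term ⇒ -0.092987;  D = -0.060793+0.070362i
Y_3^{m'}(θ=1.9053,φ=0.1211) and Σ D·Y over m':
  (-0.2879-0.4814i)·(+0.3287-0.1250i)  (+0.1206+0.3516i)·(-0.2906+0.0718i)  (+0.0163+0.1335i)·(-0.1397+0.0170i)  (+0.0411-0.4727i)·(+0.3015+0.0000i)  (-0.1367+0.4493i)·(+0.1397+0.0170i)  (+0.1320-0.2393i)·(-0.2906-0.0718i)  (-0.0608+0.0704i)·(-0.3287-0.1250i)
Y_3^2(R⁻¹ n̂) = -0.260732-0.271706i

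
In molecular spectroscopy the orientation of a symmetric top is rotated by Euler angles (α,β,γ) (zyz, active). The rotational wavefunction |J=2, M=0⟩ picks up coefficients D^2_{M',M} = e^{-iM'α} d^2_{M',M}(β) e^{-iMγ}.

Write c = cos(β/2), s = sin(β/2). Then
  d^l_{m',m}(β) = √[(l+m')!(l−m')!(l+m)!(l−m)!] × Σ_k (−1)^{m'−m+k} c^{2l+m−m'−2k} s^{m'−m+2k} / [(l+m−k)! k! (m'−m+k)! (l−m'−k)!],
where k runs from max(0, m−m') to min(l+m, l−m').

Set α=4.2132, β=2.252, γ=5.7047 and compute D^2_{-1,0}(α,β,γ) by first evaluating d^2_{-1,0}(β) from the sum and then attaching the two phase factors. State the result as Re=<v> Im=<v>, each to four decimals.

Split into d^2_{-1,0}(β=2.252) × two z-phases.
c=cos(2.252/2)=0.430274, s=sin(2.252/2)=0.902698; N=√[1·6·2·2]=4.898979
k∈{1,2} keeps every argument non-negative
  k=1: (−1)^0·4.8990/(2)·0.4303^3·0.9027^1 = +0.176138
  k=2: (−1)^1·4.8990/(2)·0.4303^1·0.9027^3 = -0.775262
d^2_{-1,0}(2.252) = +0.176138 -0.775262 = -0.599124
Attach z-rotation phases: D = e^{-i(-1)(4.2132)}·(-0.599124)·e^{-i(0)(5.7047)} = +0.286809+0.526014i

Re=0.2868 Im=0.5260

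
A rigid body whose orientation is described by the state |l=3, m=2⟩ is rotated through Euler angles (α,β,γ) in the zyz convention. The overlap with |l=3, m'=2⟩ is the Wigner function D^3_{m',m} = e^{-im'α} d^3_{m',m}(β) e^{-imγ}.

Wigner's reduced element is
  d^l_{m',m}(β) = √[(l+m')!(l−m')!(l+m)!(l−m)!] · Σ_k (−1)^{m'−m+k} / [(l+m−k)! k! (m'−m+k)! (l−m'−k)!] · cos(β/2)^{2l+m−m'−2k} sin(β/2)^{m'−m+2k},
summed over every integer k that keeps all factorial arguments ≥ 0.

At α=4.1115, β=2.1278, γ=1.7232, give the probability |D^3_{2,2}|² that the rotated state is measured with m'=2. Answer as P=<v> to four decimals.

P=0.0397

D^3_{2,2}(4.1115,2.1278,1.7232) = e^{-i·2·4.1115}·d^3_{2,2}(2.1278)·e^{-i·2·1.7232}. Compute d first:
c=cos(2.1278/2)=0.485466, s=sin(2.1278/2)=0.874255; N=√[120·1·120·1]=120.000000
The bounds max(0,m−m')=0 and min(l+m,l−m')=1 give 2 terms
  k=0: (−1)^0·120.0000/(120)·0.4855^6·0.8743^0 = +0.013090
  k=1: (−1)^1·120.0000/(24)·0.4855^4·0.8743^2 = -0.212267
d^3_{2,2}(2.1278) = +0.013090 -0.212267 = -0.199177
|D^3_{2,2}|² = |d^3_{2,2}(β)|² = (-0.199177)² = 0.039671 (the z-rotation phases have unit modulus)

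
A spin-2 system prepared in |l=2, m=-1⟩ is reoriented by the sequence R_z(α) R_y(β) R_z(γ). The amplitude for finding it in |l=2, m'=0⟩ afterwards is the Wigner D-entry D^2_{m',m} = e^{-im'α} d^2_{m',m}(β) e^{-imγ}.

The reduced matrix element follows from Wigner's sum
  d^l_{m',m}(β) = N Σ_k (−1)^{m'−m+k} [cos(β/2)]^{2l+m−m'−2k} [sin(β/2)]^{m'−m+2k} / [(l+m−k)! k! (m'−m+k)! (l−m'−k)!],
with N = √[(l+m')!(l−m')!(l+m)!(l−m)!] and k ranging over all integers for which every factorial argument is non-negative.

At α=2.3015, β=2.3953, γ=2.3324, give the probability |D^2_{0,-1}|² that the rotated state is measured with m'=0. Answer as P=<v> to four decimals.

P=0.3727

Split into d^2_{0,-1}(β=2.3953) × two z-phases.
Half-angle: c=0.364547, s=0.931185. N=√(2·2·1·6)=4.898979
k: max(0,(-1)−(0))=0 … min(2+(-1),2−(0))=1
  k=0: (−1)^1·4.8990/(2)·0.3645^3·0.9312^1 = -0.110503
  k=1: (−1)^2·4.8990/(2)·0.3645^1·0.9312^3 = +0.721003
d^2_{0,-1}(2.3953) = -0.110503 +0.721003 = +0.610500
|D^2_{0,-1}|² = |d^2_{0,-1}(β)|² = (+0.610500)² = 0.372711 (the z-rotation phases have unit modulus)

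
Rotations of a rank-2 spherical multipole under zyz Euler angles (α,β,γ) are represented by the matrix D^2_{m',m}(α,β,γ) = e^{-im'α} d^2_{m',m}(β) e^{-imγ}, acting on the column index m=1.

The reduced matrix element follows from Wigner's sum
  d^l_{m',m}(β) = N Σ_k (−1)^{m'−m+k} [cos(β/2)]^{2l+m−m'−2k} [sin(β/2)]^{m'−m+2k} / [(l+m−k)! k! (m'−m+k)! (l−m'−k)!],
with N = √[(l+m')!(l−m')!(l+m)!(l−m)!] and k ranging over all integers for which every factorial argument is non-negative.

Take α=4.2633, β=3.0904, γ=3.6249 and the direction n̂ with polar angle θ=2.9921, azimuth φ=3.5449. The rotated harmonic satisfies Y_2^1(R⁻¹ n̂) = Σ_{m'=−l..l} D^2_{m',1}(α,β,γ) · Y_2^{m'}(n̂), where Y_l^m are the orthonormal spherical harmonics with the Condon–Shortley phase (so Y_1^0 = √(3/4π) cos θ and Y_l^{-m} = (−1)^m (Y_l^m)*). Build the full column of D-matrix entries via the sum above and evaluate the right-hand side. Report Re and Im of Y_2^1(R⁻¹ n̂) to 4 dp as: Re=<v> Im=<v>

Re=-0.0767 Im=-0.0447

Need the full column D^2_{m',1} for m'=−2..2 at α=4.2633, β=3.0904, γ=3.6249.
cos(β/2)=0.025594, sin(β/2)=0.999672
d^2_{-2,1}: single k=3 term ⇒ +0.051137;  D = +0.009623-0.050223i
d^2_{-1,1}: k∈[2..3] ⇒ +0.001964 -0.998690 = -0.996727;  D = -0.800422-0.593961i
d^2_{0,1}: k∈[1..2] ⇒ +0.000041 -0.062630 = -0.062588;  D = +0.055420-0.029085i
d^2_{1,1}: k∈[0..1] ⇒ +0.000000 -0.001964 = -0.001963;  D = +0.000067+0.001962i
d^2_{2,1}: single k=0 term ⇒ -0.000034;  D = -0.000031-0.000014i
Y_2^{m'}(θ=2.9921,φ=3.5449) and Σ D·Y over m':
  (+0.0096-0.0502i)·(+0.0059-0.0062i)  (-0.8004-0.5940i)·(+0.1046-0.0447i)  (+0.0554-0.0291i)·(+0.6098+0.0000i)  (+0.0001+0.0020i)·(-0.1046-0.0447i)  (-0.0000-0.0000i)·(+0.0059+0.0062i)
Y_2^1(R⁻¹ n̂) = -0.076664-0.044718i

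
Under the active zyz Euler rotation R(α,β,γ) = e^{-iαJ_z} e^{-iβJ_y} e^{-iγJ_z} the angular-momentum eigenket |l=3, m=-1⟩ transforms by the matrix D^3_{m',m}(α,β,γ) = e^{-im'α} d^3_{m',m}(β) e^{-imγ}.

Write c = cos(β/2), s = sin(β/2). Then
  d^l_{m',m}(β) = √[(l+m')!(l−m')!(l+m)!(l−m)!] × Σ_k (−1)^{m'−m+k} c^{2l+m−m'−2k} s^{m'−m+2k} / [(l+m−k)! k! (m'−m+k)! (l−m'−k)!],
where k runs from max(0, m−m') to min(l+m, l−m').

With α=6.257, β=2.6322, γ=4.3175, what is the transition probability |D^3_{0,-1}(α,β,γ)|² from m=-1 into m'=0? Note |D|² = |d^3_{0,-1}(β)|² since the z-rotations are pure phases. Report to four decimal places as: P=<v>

First d^3_{0,-1}(β=2.6322), then the phase factors e^{-i(0)α} and e^{-i(-1)γ}:
c=cos(2.6322/2)=0.251952, s=sin(2.6322/2)=0.967740; N=√[6·6·2·24]=41.569219
The bounds max(0,m−m')=0 and min(l+m,l−m')=2 give 3 terms
  k=0: (−1)^1·41.5692/(12)·0.2520^5·0.9677^1 = -0.003404
  k=1: (−1)^2·41.5692/(4)·0.2520^3·0.9677^3 = +0.150639
  k=2: (−1)^3·41.5692/(12)·0.2520^1·0.9677^5 = -0.740800
d^3_{0,-1}(2.6322) = -0.003404 +0.150639 -0.740800 = -0.593564
|D^3_{0,-1}|² = |d^3_{0,-1}(β)|² = (-0.593564)² = 0.352318 (the z-rotation phases have unit modulus)

P=0.3523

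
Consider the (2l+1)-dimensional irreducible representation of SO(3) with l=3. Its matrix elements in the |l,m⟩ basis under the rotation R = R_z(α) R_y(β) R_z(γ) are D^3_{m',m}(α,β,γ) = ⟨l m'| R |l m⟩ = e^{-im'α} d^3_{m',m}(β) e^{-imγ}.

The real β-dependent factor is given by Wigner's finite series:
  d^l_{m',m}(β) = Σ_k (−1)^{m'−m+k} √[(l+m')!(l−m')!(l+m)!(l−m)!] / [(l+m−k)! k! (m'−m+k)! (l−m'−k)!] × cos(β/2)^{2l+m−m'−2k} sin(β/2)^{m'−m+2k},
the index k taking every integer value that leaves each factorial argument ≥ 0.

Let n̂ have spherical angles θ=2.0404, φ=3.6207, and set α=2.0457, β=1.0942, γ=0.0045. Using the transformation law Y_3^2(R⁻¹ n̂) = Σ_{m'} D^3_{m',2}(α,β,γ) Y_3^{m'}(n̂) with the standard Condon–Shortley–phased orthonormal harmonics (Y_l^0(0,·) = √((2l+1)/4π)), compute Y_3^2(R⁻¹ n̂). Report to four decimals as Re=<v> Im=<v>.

Re=0.1355 Im=-0.1552

Need the full column D^3_{m',2} for m'=−3..3 at α=2.0457, β=1.0942, γ=0.0045.
cos(β/2)=0.854037, sin(β/2)=0.520213
d^3_{-3,2}: single k=5 term ⇒ +0.079700;  D = +0.078743-0.012311i
d^3_{-2,2}: k∈[4..5] ⇒ +0.267083 -0.019819 = +0.247264;  D = -0.145672-0.199798i
d^3_{-1,2}: k∈[3..4] ⇒ +0.554629 -0.102892 = +0.451737;  D = -0.202934+0.403589i
d^3_{0,2}: k∈[2..3] ⇒ +0.788549 -0.292575 = +0.495974;  D = +0.495954-0.004464i
d^3_{1,2}: k∈[1..2] ⇒ +0.747418 -0.554629 = +0.192789;  D = -0.089693-0.170654i
d^3_{2,2}: k∈[0..1] ⇒ +0.388025 -0.719844 = -0.331819;  D = +0.190629-0.271596i
d^3_{3,2}: single k=0 term ⇒ -0.578948;  D = -0.573516-0.079117i
Y_3^{m'}(θ=2.0404,φ=3.6207) and Σ D·Y over m':
  (+0.0787-0.0123i)·(-0.0394+0.2932i)  (-0.1457-0.1998i)·(-0.2115+0.3009i)  (-0.2029+0.4036i)·(-0.0061+0.0032i)  (+0.4960-0.0045i)·(+0.3337+0.0000i)  (-0.0897-0.1707i)·(+0.0061+0.0032i)  (+0.1906-0.2716i)·(-0.2115-0.3009i)  (-0.5735-0.0791i)·(+0.0394+0.2932i)
Y_3^2(R⁻¹ n̂) = +0.135474-0.155160i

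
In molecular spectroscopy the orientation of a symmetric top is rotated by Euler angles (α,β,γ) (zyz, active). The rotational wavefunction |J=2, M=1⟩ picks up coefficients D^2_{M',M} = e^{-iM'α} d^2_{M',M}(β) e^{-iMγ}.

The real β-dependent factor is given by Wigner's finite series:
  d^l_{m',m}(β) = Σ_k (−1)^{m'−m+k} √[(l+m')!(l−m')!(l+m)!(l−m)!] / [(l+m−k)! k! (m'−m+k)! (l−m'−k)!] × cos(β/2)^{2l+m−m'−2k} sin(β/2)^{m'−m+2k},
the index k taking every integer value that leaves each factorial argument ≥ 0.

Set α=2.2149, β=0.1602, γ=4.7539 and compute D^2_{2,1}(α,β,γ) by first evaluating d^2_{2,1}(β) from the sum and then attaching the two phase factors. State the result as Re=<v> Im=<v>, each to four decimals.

Split into d^2_{2,1}(β=0.1602) × two z-phases.
With c≡cos(β/2)=0.996794 and s≡sin(β/2)=0.080014, N=[24·1·6·1]^{1/2}=12.000000
k∈{0} keeps every argument non-negative
  k=0: (−1)^1·12.0000/(6)·0.9968^3·0.0800^1 = -0.158494
d^2_{2,1}(0.1602) = -0.158494
Phases: e^{-i·(2)·2.2149}=-0.278843+0.960337i, e^{-i·(1)·4.7539}=+0.041499+0.999139i ⇒ D=+0.153911+0.037840i

Re=0.1539 Im=0.0378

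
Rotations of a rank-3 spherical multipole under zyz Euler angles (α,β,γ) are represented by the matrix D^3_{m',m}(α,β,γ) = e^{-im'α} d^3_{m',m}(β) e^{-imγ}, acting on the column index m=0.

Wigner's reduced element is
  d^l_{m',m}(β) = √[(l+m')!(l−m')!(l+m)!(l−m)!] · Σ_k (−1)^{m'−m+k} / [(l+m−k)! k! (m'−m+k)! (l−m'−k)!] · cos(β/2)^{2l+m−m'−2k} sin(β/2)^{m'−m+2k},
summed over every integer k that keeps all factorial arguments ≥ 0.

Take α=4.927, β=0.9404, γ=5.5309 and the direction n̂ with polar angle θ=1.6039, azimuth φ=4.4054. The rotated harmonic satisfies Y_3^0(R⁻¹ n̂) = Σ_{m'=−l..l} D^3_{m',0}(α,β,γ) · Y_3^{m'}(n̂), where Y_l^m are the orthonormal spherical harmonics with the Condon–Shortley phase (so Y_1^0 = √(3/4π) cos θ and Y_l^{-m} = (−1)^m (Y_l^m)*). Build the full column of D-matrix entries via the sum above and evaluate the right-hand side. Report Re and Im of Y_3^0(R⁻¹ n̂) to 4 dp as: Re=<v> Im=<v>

Re=-0.1739 Im=0.0000

Need the full column D^3_{m',0} for m'=−3..3 at α=4.927, β=0.9404, γ=5.5309.
cos(β/2)=0.891478, sin(β/2)=0.453065
d^3_{-3,0}: single k=3 term ⇒ +0.294664;  D = -0.176877+0.235672i
d^3_{-2,0}: k∈[2..3] ⇒ +0.710105 -0.183410 = +0.526696;  D = -0.478919-0.219192i
d^3_{-1,0}: k∈[1..3] ⇒ +0.883697 -0.684737 +0.058952 = +0.257912;  D = +0.054927-0.251995i
d^3_{0,0}: k∈[0..3] ⇒ +0.501953 -1.166822 +0.301373 -0.008649 = -0.372146;  D = -0.372146+0.000000i
d^3_{1,0}: k∈[0..2] ⇒ -0.883697 +0.684737 -0.058952 = -0.257912;  D = -0.054927-0.251995i
d^3_{2,0}: k∈[0..1] ⇒ +0.710105 -0.183410 = +0.526696;  D = -0.478919+0.219192i
d^3_{3,0}: single k=0 term ⇒ -0.294664;  D = +0.176877+0.235672i
Y_3^{m'}(θ=1.6039,φ=4.4054) and Σ D·Y over m':
  (-0.1769+0.2357i)·(+0.3316-0.2520i)  (-0.4789-0.2192i)·(+0.0276+0.0195i)  (+0.0549-0.2520i)·(+0.0971-0.3062i)  (-0.3721+0.0000i)·(+0.0370+0.0000i)  (-0.0549-0.2520i)·(-0.0971-0.3062i)  (-0.4789+0.2192i)·(+0.0276-0.0195i)  (+0.1769+0.2357i)·(-0.3316-0.2520i)
Y_3^0(R⁻¹ n̂) = -0.173877+0.000000i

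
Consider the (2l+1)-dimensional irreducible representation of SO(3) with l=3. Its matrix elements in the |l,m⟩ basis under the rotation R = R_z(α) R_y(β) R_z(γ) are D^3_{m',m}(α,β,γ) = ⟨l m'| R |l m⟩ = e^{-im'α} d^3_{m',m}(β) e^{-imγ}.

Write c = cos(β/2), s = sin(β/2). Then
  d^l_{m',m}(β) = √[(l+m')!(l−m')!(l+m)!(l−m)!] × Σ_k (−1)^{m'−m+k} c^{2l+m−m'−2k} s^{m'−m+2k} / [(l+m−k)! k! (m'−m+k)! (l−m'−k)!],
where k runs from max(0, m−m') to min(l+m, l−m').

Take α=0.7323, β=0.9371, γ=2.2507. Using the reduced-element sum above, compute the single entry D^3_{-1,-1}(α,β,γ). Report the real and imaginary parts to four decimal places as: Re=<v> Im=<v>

Split into d^3_{-1,-1}(β=0.9371) × two z-phases.
Half-angle: c=0.892224, s=0.451593. N=√(2·24·2·24)=48.000000
The bounds max(0,m−m')=0 and min(l+m,l−m')=2 give 3 terms
  k=0: (−1)^0·48.0000/(48)·0.8922^6·0.4516^0 = +0.504479
  k=1: (−1)^1·48.0000/(6)·0.8922^4·0.4516^2 = -1.033904
  k=2: (−1)^2·48.0000/(8)·0.8922^2·0.4516^4 = +0.198650
d^3_{-1,-1}(0.9371) = +0.504479 -1.033904 +0.198650 = -0.330775
Phases: e^{-i·(-1)·0.7323}=+0.743639+0.668582i, e^{-i·(-1)·2.2507}=-0.628718+0.777633i ⇒ D=+0.326624-0.052239i

Re=0.3266 Im=-0.0522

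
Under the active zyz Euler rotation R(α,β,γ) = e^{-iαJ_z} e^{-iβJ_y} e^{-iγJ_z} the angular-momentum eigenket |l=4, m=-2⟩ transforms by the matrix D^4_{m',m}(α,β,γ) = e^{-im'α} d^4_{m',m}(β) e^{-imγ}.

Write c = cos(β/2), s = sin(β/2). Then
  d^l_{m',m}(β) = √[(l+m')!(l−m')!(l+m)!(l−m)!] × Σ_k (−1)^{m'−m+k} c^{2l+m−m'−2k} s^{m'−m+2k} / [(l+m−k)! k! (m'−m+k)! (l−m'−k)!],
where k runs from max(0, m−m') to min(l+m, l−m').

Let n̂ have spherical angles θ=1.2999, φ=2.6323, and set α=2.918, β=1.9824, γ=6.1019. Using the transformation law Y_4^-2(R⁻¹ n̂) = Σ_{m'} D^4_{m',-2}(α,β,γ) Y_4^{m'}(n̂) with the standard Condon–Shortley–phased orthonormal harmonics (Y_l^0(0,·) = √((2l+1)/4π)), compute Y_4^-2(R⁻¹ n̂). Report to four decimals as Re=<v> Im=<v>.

Need the full column D^4_{m',-2} for m'=−4..4 at α=2.918, β=1.9824, γ=6.1019.
cos(β/2)=0.547686, sin(β/2)=0.836684
d^4_{-4,-2}: single k=2 term ⇒ +0.099975;  D = +0.030865-0.095092i
d^4_{-3,-2}: k∈[1..2] ⇒ +0.046275 -0.323988 = -0.277712;  D = +0.142174-0.238560i
d^4_{-2,-2}: k∈[0..2] ⇒ +0.008096 -0.226723 +0.661400 = +0.442773;  D = +0.305369-0.320620i
d^4_{-1,-2}: k∈[0..2] ⇒ -0.052471 +0.612279 -0.952615 = -0.392807;  D = +0.327235-0.217288i
d^4_{0,-2}: k∈[0..2] ⇒ +0.179240 -1.115482 +0.976232 = +0.039990;  D = +0.037390-0.014183i
d^4_{1,-2}: k∈[0..2] ⇒ -0.408186 +1.428922 -0.666957 = +0.353779;  D = -0.350368+0.049009i
d^4_{2,-2}: k∈[0..2] ⇒ +0.661400 -1.234847 +0.240155 = -0.333292;  D = -0.332100-0.028168i
d^4_{3,-2}: k∈[0..1] ⇒ -0.756114 +0.588200 = -0.167914;  D = +0.160002+0.050937i
d^4_{4,-2}: single k=0 term ⇒ +0.544516;  D = +0.469316+0.276116i
Y_4^{m'}(θ=1.2999,φ=2.6323) and Σ D·Y over m':
  (+0.0309-0.0951i)·(-0.1715+0.3407i)  (+0.1422-0.2386i)·(-0.0129-0.2993i)  (+0.3054-0.3206i)·(-0.0813-0.1319i)  (+0.3272-0.2173i)·(+0.2661+0.1486i)  (+0.0374-0.0142i)·(+0.1091+0.0000i)  (-0.3504+0.0490i)·(-0.2661+0.1486i)  (-0.3321-0.0282i)·(-0.0813+0.1319i)  (+0.1600+0.0509i)·(+0.0129-0.2993i)  (+0.4693+0.2761i)·(-0.1715-0.3407i)
Y_4^-2(R⁻¹ n̂) = +0.157759-0.398731i

Re=0.1578 Im=-0.3987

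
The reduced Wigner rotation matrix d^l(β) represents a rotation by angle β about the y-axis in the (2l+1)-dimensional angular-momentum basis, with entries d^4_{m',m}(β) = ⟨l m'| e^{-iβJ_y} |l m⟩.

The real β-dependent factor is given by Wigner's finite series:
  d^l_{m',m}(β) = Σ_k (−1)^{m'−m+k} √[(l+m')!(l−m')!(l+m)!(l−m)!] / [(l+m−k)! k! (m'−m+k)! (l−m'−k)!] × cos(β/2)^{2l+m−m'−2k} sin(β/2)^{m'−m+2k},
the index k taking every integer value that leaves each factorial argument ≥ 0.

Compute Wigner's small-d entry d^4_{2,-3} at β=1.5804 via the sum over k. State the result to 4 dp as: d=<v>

d^4_{2,-3}(β=1.5804) via Wigner's sum:
c=cos(1.5804/2)=0.703703, s=sin(1.5804/2)=0.710494; N=√[720·2·1·5040]=2693.993318
k: max(0,(-3)−(2))=0 … min(4+(-3),4−(2))=1
  k=0: (−1)^5·2693.9933/(240)·0.7037^3·0.7105^5 = -0.708200
  k=1: (−1)^6·2693.9933/(720)·0.7037^1·0.7105^7 = +0.240645
d^4_{2,-3}(1.5804) = -0.708200 +0.240645 = -0.467555

d=-0.4676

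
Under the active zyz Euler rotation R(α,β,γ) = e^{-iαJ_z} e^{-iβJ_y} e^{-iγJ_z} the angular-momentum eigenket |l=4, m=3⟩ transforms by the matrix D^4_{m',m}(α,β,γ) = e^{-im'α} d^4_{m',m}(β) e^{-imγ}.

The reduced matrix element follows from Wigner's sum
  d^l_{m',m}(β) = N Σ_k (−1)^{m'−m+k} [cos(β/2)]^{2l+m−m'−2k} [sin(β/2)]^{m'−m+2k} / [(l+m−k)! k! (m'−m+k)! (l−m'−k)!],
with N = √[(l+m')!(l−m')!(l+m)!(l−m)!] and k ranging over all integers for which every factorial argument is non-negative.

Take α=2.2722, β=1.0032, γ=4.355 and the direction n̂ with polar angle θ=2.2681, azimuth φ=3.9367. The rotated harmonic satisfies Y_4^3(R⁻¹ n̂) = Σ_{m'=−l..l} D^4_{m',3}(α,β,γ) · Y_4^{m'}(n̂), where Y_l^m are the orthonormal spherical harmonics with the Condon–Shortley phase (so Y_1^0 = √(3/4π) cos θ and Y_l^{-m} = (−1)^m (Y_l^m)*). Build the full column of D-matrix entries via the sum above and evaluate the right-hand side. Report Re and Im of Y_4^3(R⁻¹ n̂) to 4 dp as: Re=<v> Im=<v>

Re=-0.3025 Im=0.2425

Need the full column D^4_{m',3} for m'=−4..4 at α=2.2722, β=1.0032, γ=4.355.
cos(β/2)=0.876814, sin(β/2)=0.480829
d^4_{-4,3}: single k=7 term ⇒ +0.014736;  D = -0.009895+0.010920i
d^4_{-3,3}: k∈[6..7] ⇒ +0.066506 -0.002857 = +0.063648;  D = +0.063610+0.002214i
d^4_{-2,3}: k∈[5..6] ⇒ +0.194474 -0.019494 = +0.174980;  D = -0.108196-0.137520i
d^4_{-1,3}: k∈[4..5] ⇒ +0.417939 -0.075410 = +0.342528;  D = -0.068981+0.335511i
d^4_{0,3}: k∈[3..4] ⇒ +0.681670 -0.204994 = +0.476677;  D = +0.418636-0.227957i
d^4_{1,3}: k∈[2..3] ⇒ +0.833869 -0.417939 = +0.415930;  D = -0.387668-0.150703i
d^4_{2,3}: k∈[1..2] ⇒ +0.716817 -0.646689 = +0.070128;  D = +0.022767+0.066329i
d^4_{3,3}: k∈[0..1] ⇒ +0.349350 -0.735403 = -0.386053;  D = -0.198070+0.331368i
d^4_{4,3}: single k=0 term ⇒ -0.541863;  D = +0.534711-0.087747i
Y_4^{m'}(θ=2.2681,φ=3.9367) and Σ D·Y over m':
  (-0.0099+0.0109i)·(-0.1527+0.0059i)  (+0.0636+0.0022i)·(-0.2634-0.2485i)  (-0.1082-0.1375i)·(-0.0072-0.3708i)  (-0.0690+0.3355i)·(-0.0185+0.0189i)  (+0.4186-0.2280i)·(-0.3617+0.0000i)  (-0.3877-0.1507i)·(+0.0185+0.0189i)  (+0.0228+0.0663i)·(-0.0072+0.3708i)  (-0.1981+0.3314i)·(+0.2634-0.2485i)  (+0.5347-0.0877i)·(-0.1527-0.0059i)
Y_4^3(R⁻¹ n̂) = -0.302544+0.242513i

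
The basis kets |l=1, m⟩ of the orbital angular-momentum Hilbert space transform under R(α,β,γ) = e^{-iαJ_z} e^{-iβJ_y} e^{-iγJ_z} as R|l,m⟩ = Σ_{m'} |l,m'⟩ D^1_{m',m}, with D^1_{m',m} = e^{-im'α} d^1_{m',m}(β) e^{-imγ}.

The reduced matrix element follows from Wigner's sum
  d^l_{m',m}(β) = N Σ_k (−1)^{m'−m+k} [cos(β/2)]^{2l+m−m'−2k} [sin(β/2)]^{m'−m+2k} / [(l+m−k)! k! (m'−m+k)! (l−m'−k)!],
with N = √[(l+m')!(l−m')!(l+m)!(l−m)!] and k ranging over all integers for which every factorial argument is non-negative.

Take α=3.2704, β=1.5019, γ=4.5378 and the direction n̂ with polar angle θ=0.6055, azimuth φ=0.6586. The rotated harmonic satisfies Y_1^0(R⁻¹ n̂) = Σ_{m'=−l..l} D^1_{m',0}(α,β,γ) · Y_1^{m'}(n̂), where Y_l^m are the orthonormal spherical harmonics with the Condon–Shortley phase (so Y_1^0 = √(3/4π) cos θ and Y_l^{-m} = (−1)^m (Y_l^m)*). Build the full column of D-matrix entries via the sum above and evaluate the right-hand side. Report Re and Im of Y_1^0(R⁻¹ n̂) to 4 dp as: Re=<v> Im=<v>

Re=-0.2117 Im=0.0000

Need the full column D^1_{m',0} for m'=−1..1 at α=3.2704, β=1.5019, γ=4.5378.
cos(β/2)=0.731041, sin(β/2)=0.682334
d^1_{-1,0}: single k=1 term ⇒ +0.705429;  D = -0.699585-0.090613i
d^1_{0,0}: k∈[0..1] ⇒ +0.534421 -0.465579 = +0.068842;  D = +0.068842+0.000000i
d^1_{1,0}: single k=0 term ⇒ -0.705429;  D = +0.699585-0.090613i
Y_1^{m'}(θ=0.6055,φ=0.6586) and Σ D·Y over m':
  (-0.6996-0.0906i)·(+0.1555-0.1203i)  (+0.0688+0.0000i)·(+0.4017+0.0000i)  (+0.6996-0.0906i)·(-0.1555-0.1203i)
Y_1^0(R⁻¹ n̂) = -0.211750+0.000000i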